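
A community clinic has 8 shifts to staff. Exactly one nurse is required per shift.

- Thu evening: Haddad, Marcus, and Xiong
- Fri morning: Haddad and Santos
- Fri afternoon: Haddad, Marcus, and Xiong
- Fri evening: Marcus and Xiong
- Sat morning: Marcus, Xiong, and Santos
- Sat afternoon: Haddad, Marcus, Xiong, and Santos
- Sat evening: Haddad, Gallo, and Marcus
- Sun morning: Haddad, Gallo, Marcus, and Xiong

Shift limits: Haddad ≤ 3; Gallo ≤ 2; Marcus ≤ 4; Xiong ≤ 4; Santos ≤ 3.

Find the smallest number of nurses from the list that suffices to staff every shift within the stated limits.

3

8 slots to fill and no one can take more than 4, so at least ⌈8/4⌉ = 2 nurses are needed.
No set of 2 nurses can cover every shift (each such set leaves at least one shift with no one available or exceeds a cap).
Haddad, Gallo, and Marcus alone can cover everything: Thu evening→Haddad, Fri morning→Haddad, Fri afternoon→Haddad, Fri evening→Marcus, Sat morning→Marcus, Sat afternoon→Marcus, Sat evening→Gallo, Sun morning→Gallo.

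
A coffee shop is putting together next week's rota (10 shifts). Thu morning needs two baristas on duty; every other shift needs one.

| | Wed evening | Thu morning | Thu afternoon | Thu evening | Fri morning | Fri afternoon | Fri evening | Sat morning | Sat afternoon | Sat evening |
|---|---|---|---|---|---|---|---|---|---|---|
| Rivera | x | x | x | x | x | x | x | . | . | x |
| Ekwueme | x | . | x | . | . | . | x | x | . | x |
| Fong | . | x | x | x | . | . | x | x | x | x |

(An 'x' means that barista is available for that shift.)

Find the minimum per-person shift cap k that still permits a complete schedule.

4

With 3 baristas and 11 worker-slots to fill, someone must work at least ⌈11/3⌉ = 4 shifts, so k ≥ 4.
k = 4 works: Wed evening→Rivera, Thu morning→Rivera+Fong, Thu afternoon→Ekwueme, Thu evening→Fong, Fri morning→Rivera, Fri afternoon→Rivera, Fri evening→Ekwueme, Sat morning→Ekwueme, Sat afternoon→Fong, Sat evening→Ekwueme.
Loads: Rivera 4, Ekwueme 4, Fong 3 — all ≤ 4.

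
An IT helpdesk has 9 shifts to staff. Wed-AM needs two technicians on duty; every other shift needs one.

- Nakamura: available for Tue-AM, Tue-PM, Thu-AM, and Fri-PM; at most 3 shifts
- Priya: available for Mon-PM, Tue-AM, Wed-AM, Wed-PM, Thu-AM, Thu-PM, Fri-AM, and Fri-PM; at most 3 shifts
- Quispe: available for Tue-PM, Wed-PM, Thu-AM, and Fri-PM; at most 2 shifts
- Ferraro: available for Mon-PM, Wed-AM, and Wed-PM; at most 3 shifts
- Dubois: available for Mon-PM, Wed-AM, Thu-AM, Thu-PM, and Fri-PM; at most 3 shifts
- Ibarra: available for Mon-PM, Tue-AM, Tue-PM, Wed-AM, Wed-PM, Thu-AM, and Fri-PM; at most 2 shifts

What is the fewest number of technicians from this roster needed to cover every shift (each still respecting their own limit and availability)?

4

10 slots to fill and no one can take more than 3, so at least ⌈10/3⌉ = 4 technicians are needed.
Nakamura, Priya, Quispe, and Ferraro alone can cover everything: Mon-PM→Ferraro, Tue-AM→Nakamura, Tue-PM→Nakamura, Wed-AM→Priya+Ferraro, Wed-PM→Quispe, Thu-AM→Nakamura, Thu-PM→Priya, Fri-AM→Priya, Fri-PM→Quispe.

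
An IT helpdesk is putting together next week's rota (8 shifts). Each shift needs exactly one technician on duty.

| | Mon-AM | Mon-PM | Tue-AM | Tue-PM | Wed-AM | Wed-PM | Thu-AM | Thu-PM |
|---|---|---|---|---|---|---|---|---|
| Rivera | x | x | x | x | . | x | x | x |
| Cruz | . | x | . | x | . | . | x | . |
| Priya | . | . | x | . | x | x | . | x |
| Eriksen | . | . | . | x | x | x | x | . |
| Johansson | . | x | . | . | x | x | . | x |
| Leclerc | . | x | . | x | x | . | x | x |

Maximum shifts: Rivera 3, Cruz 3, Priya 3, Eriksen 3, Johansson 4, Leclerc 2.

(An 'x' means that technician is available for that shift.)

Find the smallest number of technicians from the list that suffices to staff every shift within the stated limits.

8 slots to fill and no one can take more than 4, so at least ⌈8/4⌉ = 2 technicians are needed.
Any 2 technicians together have capacity at most 4+3 = 7 < 8 slots, so 2 can never suffice.
Rivera, Cruz, and Priya alone can cover everything: Mon-AM→Rivera, Mon-PM→Rivera, Tue-AM→Rivera, Tue-PM→Cruz, Wed-AM→Priya, Wed-PM→Priya, Thu-AM→Cruz, Thu-PM→Priya.

3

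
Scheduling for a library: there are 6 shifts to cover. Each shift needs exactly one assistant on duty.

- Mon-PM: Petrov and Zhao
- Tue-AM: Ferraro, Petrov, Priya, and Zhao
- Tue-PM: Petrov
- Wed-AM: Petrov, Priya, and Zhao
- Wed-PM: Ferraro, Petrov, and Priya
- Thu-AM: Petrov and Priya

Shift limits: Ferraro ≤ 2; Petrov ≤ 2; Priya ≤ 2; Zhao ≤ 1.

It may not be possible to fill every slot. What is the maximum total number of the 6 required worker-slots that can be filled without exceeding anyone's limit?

6

Total capacity across all assistants is 2+2+2+1 = 7, and 6 slots are needed, so at most 6 can be filled.
An assignment achieving 6: Mon-PM→Petrov, Tue-AM→Ferraro, Tue-PM→Petrov, Wed-AM→Priya, Wed-PM→Ferraro, Thu-AM→Priya.
Loads: Ferraro 2/2, Petrov 2/2, Priya 2/2, Zhao 0/1.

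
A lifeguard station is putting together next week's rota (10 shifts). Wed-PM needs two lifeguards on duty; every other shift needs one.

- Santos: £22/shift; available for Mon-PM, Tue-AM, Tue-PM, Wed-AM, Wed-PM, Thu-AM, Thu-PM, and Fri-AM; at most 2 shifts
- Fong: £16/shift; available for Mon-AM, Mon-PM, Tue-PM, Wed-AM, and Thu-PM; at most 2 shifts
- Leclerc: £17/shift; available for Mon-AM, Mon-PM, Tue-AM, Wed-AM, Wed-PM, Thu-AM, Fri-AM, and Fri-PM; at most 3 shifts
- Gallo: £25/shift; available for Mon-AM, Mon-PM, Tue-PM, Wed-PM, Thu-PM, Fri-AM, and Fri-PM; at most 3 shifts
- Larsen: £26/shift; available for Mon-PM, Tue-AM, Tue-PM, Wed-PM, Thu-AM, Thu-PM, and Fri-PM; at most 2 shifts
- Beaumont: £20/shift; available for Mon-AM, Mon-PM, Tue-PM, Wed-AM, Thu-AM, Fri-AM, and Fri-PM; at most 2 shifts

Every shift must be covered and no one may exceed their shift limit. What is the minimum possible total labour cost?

£217

Picking the cheapest available lifeguard for each shift independently would cost £187, but that ignores the shift limits.
An optimal schedule: Mon-AM→Fong, Mon-PM→Gallo, Tue-AM→Leclerc, Tue-PM→Beaumont, Wed-AM→Fong, Wed-PM→Santos+Gallo, Thu-AM→Leclerc, Thu-PM→Santos, Fri-AM→Leclerc, Fri-PM→Beaumont.
Total: 16 + 25 + 17 + 20 + 16 + 22 + 25 + 17 + 22 + 17 + 20 = £217.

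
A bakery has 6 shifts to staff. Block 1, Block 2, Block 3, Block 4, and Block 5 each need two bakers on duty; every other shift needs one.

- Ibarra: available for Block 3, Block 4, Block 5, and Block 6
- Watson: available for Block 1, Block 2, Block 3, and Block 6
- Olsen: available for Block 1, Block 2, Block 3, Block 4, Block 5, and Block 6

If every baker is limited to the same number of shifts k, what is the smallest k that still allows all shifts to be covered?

With 3 bakers and 11 worker-slots to fill, someone must work at least ⌈11/3⌉ = 4 shifts, so k ≥ 4.
k = 4 works: Block 1→Watson+Olsen, Block 2→Watson+Olsen, Block 3→Ibarra+Watson, Block 4→Ibarra+Olsen, Block 5→Ibarra+Olsen, Block 6→Ibarra.
Loads: Ibarra 4, Watson 3, Olsen 4 — all ≤ 4.

4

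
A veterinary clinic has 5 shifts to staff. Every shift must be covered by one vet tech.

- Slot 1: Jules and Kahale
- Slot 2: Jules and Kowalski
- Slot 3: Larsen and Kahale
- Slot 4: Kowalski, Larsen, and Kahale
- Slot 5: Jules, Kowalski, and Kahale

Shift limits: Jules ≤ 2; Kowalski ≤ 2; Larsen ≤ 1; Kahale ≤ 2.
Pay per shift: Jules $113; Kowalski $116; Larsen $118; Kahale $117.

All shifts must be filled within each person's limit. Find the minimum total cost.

$575

Picking the cheapest available vet tech for each shift independently would cost $572, but that ignores the shift limits.
An optimal schedule: Slot 1→Jules, Slot 2→Jules, Slot 3→Kahale, Slot 4→Kowalski, Slot 5→Kowalski.
Total: 113 + 113 + 117 + 116 + 116 = $575.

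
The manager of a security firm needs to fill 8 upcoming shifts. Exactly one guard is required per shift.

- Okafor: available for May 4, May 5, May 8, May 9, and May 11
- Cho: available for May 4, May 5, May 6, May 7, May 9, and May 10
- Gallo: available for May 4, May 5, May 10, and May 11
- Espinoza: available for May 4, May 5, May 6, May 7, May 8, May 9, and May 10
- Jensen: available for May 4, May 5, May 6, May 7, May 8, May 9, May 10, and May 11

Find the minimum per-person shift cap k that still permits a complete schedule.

2

With 5 guards and 8 worker-slots to fill, someone must work at least ⌈8/5⌉ = 2 shifts, so k ≥ 2.
k = 2 works: May 4→Gallo, May 5→Espinoza, May 6→Cho, May 7→Cho, May 8→Okafor, May 9→Espinoza, May 10→Gallo, May 11→Okafor.
Loads: Okafor 2, Cho 2, Gallo 2, Espinoza 2, Jensen 0 — all ≤ 2.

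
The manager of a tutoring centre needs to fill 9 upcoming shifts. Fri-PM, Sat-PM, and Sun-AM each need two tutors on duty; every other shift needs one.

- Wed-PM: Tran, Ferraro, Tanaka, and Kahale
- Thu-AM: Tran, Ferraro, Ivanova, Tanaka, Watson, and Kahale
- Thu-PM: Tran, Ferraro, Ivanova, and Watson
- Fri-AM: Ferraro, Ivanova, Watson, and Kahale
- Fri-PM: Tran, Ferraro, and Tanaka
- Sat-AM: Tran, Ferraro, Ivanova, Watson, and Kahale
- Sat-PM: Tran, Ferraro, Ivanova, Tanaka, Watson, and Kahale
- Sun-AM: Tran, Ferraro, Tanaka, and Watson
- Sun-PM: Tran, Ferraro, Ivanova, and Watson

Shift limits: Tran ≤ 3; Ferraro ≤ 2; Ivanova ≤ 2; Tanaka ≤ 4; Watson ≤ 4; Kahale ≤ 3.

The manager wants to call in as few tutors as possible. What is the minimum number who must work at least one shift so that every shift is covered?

4

12 slots to fill and no one can take more than 4, so at least ⌈12/4⌉ = 3 tutors are needed.
Any 3 tutors together have capacity at most 4+4+3 = 11 < 12 slots, so 3 can never suffice.
Tran, Ferraro, Tanaka, and Watson alone can cover everything: Wed-PM→Tran, Thu-AM→Tanaka, Thu-PM→Tran, Fri-AM→Ferraro, Fri-PM→Tran+Ferraro, Sat-AM→Watson, Sat-PM→Tanaka+Watson, Sun-AM→Tanaka+Watson, Sun-PM→Watson.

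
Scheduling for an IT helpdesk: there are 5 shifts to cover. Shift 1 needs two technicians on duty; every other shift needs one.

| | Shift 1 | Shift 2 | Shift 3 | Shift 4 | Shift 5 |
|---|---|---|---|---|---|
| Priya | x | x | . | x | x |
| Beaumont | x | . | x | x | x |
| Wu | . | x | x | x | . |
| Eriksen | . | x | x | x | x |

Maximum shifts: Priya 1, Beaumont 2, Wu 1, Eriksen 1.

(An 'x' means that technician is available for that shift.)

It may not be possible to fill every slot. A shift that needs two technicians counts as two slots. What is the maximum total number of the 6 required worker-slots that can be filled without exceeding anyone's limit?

5

Total capacity across all technicians is 1+2+1+1 = 5, and 6 slots are needed, so at most 5 can be filled.
An assignment achieving 5: Shift 1→Priya+Beaumont, Shift 2→Wu, Shift 3→Beaumont, Shift 5→Eriksen.
Loads: Priya 1/1, Beaumont 2/2, Wu 1/1, Eriksen 1/1.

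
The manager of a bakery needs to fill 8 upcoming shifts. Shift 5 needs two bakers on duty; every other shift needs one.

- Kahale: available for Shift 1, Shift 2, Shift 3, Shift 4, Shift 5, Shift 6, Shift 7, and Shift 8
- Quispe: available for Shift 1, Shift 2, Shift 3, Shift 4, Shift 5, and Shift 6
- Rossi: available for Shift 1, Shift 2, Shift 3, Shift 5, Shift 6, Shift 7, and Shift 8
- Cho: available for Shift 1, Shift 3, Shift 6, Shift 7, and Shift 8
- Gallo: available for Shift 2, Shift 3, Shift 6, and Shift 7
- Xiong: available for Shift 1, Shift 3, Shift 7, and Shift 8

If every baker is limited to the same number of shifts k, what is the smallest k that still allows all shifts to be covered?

With 6 bakers and 9 worker-slots to fill, someone must work at least ⌈9/6⌉ = 2 shifts, so k ≥ 2.
k = 2 works: Shift 1→Rossi, Shift 2→Quispe, Shift 3→Gallo, Shift 4→Kahale, Shift 5→Kahale+Quispe, Shift 6→Cho, Shift 7→Cho, Shift 8→Rossi.
Loads: Kahale 2, Quispe 2, Rossi 2, Cho 2, Gallo 1, Xiong 0 — all ≤ 2.

2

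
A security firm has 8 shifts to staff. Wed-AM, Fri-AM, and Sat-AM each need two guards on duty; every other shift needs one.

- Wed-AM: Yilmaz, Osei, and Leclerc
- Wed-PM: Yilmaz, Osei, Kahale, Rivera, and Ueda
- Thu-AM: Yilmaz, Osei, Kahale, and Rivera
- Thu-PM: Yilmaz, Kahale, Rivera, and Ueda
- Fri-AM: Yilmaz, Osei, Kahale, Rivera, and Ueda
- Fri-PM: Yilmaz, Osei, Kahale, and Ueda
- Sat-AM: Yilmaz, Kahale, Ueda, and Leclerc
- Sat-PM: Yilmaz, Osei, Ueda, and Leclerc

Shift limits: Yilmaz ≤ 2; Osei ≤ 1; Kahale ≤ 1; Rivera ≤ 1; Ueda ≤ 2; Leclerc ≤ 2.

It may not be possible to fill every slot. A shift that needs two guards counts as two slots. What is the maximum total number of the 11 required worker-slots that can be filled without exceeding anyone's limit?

9

Total capacity across all guards is 2+1+1+1+2+2 = 9, and 11 slots are needed, so at most 9 can be filled.
An assignment achieving 9: Wed-AM→Yilmaz+Osei, Wed-PM→Rivera, Thu-AM→Yilmaz, Thu-PM→Kahale, Fri-PM→Ueda, Sat-AM→Ueda+Leclerc, Sat-PM→Leclerc.
Loads: Yilmaz 2/2, Osei 1/1, Kahale 1/1, Rivera 1/1, Ueda 2/2, Leclerc 2/2.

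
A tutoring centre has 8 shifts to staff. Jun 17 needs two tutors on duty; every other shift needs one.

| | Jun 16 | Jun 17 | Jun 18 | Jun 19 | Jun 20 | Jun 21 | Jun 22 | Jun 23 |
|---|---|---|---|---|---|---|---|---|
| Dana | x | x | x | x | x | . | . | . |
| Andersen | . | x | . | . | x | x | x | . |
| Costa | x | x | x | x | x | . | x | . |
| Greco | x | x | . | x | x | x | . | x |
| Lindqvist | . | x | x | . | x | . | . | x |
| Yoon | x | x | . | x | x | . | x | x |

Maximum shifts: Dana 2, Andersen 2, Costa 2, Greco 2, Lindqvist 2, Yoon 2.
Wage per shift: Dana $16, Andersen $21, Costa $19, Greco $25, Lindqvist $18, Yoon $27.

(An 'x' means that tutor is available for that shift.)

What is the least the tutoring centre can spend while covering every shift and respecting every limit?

Picking the cheapest available tutor for each shift independently would cost $156, but that ignores the shift limits.
An optimal schedule: Jun 16→Dana, Jun 17→Andersen+Greco, Jun 18→Dana, Jun 19→Costa, Jun 20→Lindqvist, Jun 21→Andersen, Jun 22→Costa, Jun 23→Lindqvist.
Total: 16 + 21 + 25 + 16 + 19 + 18 + 21 + 19 + 18 = $173.

$173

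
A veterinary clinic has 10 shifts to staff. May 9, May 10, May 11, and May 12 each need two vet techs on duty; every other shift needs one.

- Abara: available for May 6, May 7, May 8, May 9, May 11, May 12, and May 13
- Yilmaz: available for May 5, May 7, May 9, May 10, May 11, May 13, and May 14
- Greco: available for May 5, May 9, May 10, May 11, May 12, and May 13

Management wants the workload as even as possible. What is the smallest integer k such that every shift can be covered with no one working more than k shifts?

5

With 3 vet techs and 14 worker-slots to fill, someone must work at least ⌈14/3⌉ = 5 shifts, so k ≥ 5.
k = 5 works: May 5→Yilmaz, May 6→Abara, May 7→Abara, May 8→Abara, May 9→Abara+Yilmaz, May 10→Yilmaz+Greco, May 11→Yilmaz+Greco, May 12→Abara+Greco, May 13→Greco, May 14→Yilmaz.
Loads: Abara 5, Yilmaz 5, Greco 4 — all ≤ 5.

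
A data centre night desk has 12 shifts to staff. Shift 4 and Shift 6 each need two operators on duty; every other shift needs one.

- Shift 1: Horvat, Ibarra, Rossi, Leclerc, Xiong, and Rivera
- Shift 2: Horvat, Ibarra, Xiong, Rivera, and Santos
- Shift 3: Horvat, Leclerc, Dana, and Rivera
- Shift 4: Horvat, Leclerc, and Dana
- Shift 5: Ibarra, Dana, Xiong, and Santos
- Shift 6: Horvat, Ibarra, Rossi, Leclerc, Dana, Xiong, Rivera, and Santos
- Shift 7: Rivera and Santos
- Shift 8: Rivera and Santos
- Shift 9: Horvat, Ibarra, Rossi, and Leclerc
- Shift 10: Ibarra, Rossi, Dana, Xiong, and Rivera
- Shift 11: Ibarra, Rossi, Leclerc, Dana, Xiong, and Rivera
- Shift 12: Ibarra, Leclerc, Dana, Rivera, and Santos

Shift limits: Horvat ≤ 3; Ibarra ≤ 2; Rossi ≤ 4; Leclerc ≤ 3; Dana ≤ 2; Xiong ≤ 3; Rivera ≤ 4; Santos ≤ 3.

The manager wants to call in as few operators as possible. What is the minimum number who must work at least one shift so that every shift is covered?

5

14 slots to fill and no one can take more than 4, so at least ⌈14/4⌉ = 4 operators are needed.
No set of 4 operators can cover every shift (each such set leaves at least one shift with no one available or exceeds a cap).
Horvat, Ibarra, Rossi, Leclerc, and Rivera alone can cover everything: Shift 1→Rossi, Shift 2→Horvat, Shift 3→Horvat, Shift 4→Horvat+Leclerc, Shift 5→Ibarra, Shift 6→Rossi+Leclerc, Shift 7→Rivera, Shift 8→Rivera, Shift 9→Rossi, Shift 10→Ibarra, Shift 11→Rossi, Shift 12→Leclerc.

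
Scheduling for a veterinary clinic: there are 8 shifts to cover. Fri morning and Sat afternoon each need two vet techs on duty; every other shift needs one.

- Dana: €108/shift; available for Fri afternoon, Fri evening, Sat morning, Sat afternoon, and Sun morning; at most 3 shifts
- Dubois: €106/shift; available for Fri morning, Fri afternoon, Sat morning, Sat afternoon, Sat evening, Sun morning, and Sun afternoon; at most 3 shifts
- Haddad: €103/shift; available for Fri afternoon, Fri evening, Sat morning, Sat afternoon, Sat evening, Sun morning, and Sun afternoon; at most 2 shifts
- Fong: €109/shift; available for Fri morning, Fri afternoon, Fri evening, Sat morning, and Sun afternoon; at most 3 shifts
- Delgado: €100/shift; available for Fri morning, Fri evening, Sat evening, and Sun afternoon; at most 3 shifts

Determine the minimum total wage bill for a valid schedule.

Picking the cheapest available vet tech for each shift independently would cost €1024, but that ignores the shift limits.
An optimal schedule: Fri morning→Delgado+Dubois, Fri afternoon→Dubois, Fri evening→Dana, Sat morning→Dana, Sat afternoon→Haddad+Dubois, Sat evening→Delgado, Sun morning→Haddad, Sun afternoon→Delgado.
Total: 100 + 106 + 106 + 108 + 108 + 103 + 106 + 100 + 103 + 100 = €1040.

€1040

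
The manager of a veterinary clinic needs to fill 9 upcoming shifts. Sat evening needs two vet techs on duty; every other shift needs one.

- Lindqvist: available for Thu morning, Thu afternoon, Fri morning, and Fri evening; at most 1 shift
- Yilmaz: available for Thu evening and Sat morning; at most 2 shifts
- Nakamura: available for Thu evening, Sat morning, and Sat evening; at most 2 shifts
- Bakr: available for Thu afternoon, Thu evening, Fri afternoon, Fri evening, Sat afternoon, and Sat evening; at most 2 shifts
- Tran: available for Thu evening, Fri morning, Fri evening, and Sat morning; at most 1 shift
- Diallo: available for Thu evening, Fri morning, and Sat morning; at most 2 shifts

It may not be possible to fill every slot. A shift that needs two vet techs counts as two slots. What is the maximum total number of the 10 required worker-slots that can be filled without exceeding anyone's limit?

8

Total capacity across all vet techs is 1+2+2+2+1+2 = 10, and 10 slots are needed, so at most 10 can be filled.
Shifts {Fri afternoon, Sat afternoon, Sat evening} need 4 slots but only Nakamura and Bakr are available for them, supplying at most 3 — so at least 1 slot must go unfilled.
An assignment achieving 8: Thu morning→Lindqvist, Thu evening→Yilmaz, Fri morning→Diallo, Fri afternoon→Bakr, Fri evening→Tran, Sat morning→Yilmaz, Sat afternoon→Bakr, Sat evening→Nakamura.
Loads: Lindqvist 1/1, Yilmaz 2/2, Nakamura 1/2, Bakr 2/2, Tran 1/1, Diallo 1/2.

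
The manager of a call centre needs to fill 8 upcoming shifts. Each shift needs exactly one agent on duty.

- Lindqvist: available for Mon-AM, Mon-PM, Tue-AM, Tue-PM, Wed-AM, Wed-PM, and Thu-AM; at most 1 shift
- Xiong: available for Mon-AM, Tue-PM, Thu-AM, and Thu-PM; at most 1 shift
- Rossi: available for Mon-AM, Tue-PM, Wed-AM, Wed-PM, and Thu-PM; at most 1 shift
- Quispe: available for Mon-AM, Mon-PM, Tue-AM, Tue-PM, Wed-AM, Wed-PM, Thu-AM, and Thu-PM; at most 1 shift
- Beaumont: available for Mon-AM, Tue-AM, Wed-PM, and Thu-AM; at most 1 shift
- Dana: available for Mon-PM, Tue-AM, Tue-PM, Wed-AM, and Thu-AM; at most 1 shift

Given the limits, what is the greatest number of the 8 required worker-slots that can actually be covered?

Total capacity across all agents is 1+1+1+1+1+1 = 6, and 8 slots are needed, so at most 6 can be filled.
An assignment achieving 6: Mon-PM→Lindqvist, Tue-AM→Quispe, Tue-PM→Dana, Wed-AM→Rossi, Wed-PM→Beaumont, Thu-PM→Xiong.
Loads: Lindqvist 1/1, Xiong 1/1, Rossi 1/1, Quispe 1/1, Beaumont 1/1, Dana 1/1.

6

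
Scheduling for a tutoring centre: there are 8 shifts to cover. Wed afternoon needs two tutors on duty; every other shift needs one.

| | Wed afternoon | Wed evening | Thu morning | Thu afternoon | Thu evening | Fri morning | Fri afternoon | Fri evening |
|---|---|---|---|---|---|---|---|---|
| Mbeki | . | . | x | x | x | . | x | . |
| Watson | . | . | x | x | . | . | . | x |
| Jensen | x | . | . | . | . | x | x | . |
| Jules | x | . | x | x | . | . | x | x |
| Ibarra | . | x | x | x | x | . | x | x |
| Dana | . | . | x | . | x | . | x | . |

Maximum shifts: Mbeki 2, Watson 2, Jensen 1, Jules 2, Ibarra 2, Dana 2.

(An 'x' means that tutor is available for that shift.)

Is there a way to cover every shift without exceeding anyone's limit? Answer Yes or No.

Total capacity is 11 and 9 slots are needed, so capacity alone doesn't rule it out.
Shifts {Wed afternoon, Fri morning} need 3 worker-slots in total, but the tutors available for any of those shifts (Jensen and Jules) can supply at most 2 among them. So no valid schedule exists.

No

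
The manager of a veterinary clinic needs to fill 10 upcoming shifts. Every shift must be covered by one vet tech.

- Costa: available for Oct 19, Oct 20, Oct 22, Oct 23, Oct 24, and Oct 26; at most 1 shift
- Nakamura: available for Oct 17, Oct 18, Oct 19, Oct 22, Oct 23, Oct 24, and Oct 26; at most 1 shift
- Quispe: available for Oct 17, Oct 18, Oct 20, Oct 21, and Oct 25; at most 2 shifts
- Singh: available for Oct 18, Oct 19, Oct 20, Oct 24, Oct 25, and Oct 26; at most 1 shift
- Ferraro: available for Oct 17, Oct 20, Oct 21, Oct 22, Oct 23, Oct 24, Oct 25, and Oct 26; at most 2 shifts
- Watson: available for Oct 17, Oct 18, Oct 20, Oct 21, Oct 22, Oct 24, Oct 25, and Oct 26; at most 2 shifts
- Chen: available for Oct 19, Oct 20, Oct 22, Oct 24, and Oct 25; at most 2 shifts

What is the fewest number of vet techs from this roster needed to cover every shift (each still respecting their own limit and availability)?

10 slots to fill and no one can take more than 2, so at least ⌈10/2⌉ = 5 vet techs are needed.
Any 5 vet techs together have capacity at most 2+2+2+2+1 = 9 < 10 slots, so 5 can never suffice.
Costa, Nakamura, Quispe, Ferraro, Watson, and Chen alone can cover everything: Oct 17→Quispe, Oct 18→Nakamura, Oct 19→Costa, Oct 20→Watson, Oct 21→Quispe, Oct 22→Chen, Oct 23→Ferraro, Oct 24→Chen, Oct 25→Ferraro, Oct 26→Watson.

6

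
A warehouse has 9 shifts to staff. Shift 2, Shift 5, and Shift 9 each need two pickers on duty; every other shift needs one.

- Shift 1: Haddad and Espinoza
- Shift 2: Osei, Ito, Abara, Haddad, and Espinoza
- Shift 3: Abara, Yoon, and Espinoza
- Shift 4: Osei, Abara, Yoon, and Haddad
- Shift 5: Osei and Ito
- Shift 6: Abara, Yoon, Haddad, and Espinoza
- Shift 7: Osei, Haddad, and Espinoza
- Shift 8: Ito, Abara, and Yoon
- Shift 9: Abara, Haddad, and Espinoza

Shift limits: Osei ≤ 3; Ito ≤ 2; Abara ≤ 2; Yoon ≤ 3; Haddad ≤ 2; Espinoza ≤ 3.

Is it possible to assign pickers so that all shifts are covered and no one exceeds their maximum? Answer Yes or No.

Shift 5 can only be covered by Osei and Ito, so that assignment is forced.
One valid schedule: Shift 1→Haddad, Shift 2→Osei+Espinoza, Shift 3→Abara, Shift 4→Yoon, Shift 5→Osei+Ito, Shift 6→Yoon, Shift 7→Osei, Shift 8→Ito, Shift 9→Abara+Haddad.
Loads: Osei 3/3, Ito 2/2, Abara 2/2, Yoon 2/3, Haddad 2/2, Espinoza 1/3 — all within limits.

Yes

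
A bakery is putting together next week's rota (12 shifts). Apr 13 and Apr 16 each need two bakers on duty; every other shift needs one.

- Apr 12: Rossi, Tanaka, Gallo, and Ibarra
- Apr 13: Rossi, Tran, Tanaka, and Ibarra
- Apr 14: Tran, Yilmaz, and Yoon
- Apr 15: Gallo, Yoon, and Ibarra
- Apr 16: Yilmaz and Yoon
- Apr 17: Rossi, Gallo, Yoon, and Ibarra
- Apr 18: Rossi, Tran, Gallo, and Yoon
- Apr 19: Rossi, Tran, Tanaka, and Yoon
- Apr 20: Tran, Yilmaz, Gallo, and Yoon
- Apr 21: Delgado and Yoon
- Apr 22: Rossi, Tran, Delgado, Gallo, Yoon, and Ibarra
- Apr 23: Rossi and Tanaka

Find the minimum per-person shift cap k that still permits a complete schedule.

With 8 bakers and 14 worker-slots to fill, someone must work at least ⌈14/8⌉ = 2 shifts, so k ≥ 2.
k = 2 works: Apr 12→Rossi, Apr 13→Tanaka+Ibarra, Apr 14→Tran, Apr 15→Gallo, Apr 16→Yilmaz+Yoon, Apr 17→Gallo, Apr 18→Tran, Apr 19→Tanaka, Apr 20→Yilmaz, Apr 21→Delgado, Apr 22→Delgado, Apr 23→Rossi.
Loads: Rossi 2, Tran 2, Tanaka 2, Yilmaz 2, Delgado 2, Gallo 2, Yoon 1, Ibarra 1 — all ≤ 2.

2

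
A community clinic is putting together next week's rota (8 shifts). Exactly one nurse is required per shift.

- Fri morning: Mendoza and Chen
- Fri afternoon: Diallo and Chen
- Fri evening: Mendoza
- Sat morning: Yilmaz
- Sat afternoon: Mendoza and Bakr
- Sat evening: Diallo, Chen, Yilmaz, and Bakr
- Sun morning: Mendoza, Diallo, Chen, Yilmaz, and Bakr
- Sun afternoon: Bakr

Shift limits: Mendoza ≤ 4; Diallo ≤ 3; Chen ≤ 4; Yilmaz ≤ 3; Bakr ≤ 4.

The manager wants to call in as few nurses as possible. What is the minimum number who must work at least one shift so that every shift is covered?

8 slots to fill and no one can take more than 4, so at least ⌈8/4⌉ = 2 nurses are needed.
Shifts {Fri afternoon, Fri evening, Sat morning, Sun afternoon} need 4 slots, but among the nurses available for them (Mendoza, Diallo, Chen, Yilmaz, and Bakr) any 3 together supply at most 3. So 3 nurses are not enough.
Mendoza, Diallo, Yilmaz, and Bakr alone can cover everything: Fri morning→Mendoza, Fri afternoon→Diallo, Fri evening→Mendoza, Sat morning→Yilmaz, Sat afternoon→Mendoza, Sat evening→Diallo, Sun morning→Mendoza, Sun afternoon→Bakr.

4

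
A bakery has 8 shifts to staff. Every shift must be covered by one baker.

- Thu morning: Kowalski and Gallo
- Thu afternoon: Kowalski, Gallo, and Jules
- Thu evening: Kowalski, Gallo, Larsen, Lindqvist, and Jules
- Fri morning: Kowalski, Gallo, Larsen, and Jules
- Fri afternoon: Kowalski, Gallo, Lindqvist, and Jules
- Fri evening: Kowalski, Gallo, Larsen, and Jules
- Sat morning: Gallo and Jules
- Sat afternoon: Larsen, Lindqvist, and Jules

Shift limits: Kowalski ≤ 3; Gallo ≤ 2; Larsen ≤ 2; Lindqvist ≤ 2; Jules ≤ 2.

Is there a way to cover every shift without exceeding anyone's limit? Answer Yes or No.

One valid schedule: Thu morning→Kowalski, Thu afternoon→Kowalski, Thu evening→Lindqvist, Fri morning→Kowalski, Fri afternoon→Gallo, Fri evening→Larsen, Sat morning→Gallo, Sat afternoon→Larsen.
Loads: Kowalski 3/3, Gallo 2/2, Larsen 2/2, Lindqvist 1/2, Jules 0/2 — all within limits.

Yes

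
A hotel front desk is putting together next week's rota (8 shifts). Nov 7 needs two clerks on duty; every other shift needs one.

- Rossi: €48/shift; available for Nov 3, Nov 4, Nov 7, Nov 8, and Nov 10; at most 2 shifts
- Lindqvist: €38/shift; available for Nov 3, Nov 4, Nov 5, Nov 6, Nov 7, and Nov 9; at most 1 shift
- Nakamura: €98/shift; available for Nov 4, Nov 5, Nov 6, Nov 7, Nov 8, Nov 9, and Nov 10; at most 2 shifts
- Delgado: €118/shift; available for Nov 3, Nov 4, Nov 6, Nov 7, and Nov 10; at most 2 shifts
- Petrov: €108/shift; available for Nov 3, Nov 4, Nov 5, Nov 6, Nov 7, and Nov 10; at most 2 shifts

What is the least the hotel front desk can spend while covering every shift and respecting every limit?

€782

Picking the cheapest available clerk for each shift independently would cost €372, but that ignores the shift limits.
An optimal schedule: Nov 3→Rossi, Nov 4→Petrov, Nov 5→Nakamura, Nov 6→Nakamura, Nov 7→Delgado+Petrov, Nov 8→Rossi, Nov 9→Lindqvist, Nov 10→Delgado.
Total: 48 + 108 + 98 + 98 + 118 + 108 + 48 + 38 + 118 = €782.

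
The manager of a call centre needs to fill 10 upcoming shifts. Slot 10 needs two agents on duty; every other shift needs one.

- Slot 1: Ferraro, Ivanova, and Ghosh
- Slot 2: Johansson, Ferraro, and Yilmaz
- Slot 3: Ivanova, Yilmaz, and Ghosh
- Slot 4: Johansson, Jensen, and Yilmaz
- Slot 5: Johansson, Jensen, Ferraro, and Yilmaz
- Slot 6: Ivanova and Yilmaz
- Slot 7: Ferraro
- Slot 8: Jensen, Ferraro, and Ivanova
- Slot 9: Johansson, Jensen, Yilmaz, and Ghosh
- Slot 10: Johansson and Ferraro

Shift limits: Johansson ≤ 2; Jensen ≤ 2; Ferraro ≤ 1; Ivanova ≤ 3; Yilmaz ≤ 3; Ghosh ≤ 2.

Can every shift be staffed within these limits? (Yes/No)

Total capacity is 13 and 11 slots are needed, so capacity alone doesn't rule it out.
Shifts {Slot 7, Slot 10} need 3 worker-slots in total, but the agents available for any of those shifts (Johansson and Ferraro) can supply at most 2 among them. So no valid schedule exists.

No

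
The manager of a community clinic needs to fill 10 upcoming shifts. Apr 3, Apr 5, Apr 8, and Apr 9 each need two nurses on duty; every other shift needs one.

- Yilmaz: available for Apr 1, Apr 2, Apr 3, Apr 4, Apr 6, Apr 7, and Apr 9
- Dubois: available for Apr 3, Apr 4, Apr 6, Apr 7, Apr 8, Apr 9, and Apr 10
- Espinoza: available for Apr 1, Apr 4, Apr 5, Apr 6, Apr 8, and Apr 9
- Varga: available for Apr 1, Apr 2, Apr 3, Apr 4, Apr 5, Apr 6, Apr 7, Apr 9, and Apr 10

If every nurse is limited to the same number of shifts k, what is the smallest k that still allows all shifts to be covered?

4

With 4 nurses and 14 worker-slots to fill, someone must work at least ⌈14/4⌉ = 4 shifts, so k ≥ 4.
k = 4 works: Apr 1→Yilmaz, Apr 2→Yilmaz, Apr 3→Yilmaz+Dubois, Apr 4→Dubois, Apr 5→Espinoza+Varga, Apr 6→Espinoza, Apr 7→Yilmaz, Apr 8→Dubois+Espinoza, Apr 9→Espinoza+Varga, Apr 10→Dubois.
Loads: Yilmaz 4, Dubois 4, Espinoza 4, Varga 2 — all ≤ 4.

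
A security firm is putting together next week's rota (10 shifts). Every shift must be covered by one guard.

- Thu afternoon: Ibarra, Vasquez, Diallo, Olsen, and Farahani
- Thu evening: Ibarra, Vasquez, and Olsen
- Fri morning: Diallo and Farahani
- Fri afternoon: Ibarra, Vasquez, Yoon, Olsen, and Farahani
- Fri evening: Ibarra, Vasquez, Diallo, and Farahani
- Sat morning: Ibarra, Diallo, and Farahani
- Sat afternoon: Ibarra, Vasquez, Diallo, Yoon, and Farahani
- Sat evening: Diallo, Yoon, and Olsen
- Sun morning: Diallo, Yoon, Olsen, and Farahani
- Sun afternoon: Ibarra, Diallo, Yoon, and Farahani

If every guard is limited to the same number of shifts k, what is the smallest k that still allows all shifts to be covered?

With 6 guards and 10 worker-slots to fill, someone must work at least ⌈10/6⌉ = 2 shifts, so k ≥ 2.
k = 2 works: Thu afternoon→Vasquez, Thu evening→Ibarra, Fri morning→Diallo, Fri afternoon→Olsen, Fri evening→Vasquez, Sat morning→Ibarra, Sat afternoon→Farahani, Sat evening→Diallo, Sun morning→Yoon, Sun afternoon→Yoon.
Loads: Ibarra 2, Vasquez 2, Diallo 2, Yoon 2, Olsen 1, Farahani 1 — all ≤ 2.

2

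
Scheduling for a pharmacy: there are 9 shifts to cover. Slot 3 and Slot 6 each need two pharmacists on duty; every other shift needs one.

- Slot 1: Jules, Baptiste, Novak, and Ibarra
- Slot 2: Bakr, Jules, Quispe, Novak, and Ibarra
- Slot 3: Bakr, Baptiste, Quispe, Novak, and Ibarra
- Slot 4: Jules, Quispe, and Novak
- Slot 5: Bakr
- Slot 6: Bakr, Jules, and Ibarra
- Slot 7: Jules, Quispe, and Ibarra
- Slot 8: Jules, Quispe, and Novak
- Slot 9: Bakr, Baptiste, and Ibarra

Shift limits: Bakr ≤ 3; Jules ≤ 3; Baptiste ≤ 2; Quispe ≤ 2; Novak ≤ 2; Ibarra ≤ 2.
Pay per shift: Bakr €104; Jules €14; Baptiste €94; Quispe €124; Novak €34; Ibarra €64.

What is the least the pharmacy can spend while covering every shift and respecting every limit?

Slot 5 can only be covered by Bakr, so that assignment is forced.
Picking the cheapest available pharmacist for each shift independently would cost €414, but that ignores the shift limits.
An optimal schedule: Slot 1→Baptiste, Slot 2→Novak, Slot 3→Baptiste+Bakr, Slot 4→Jules, Slot 5→Bakr, Slot 6→Jules+Ibarra, Slot 7→Jules, Slot 8→Novak, Slot 9→Ibarra.
Total: 94 + 34 + 94 + 104 + 14 + 104 + 14 + 64 + 14 + 34 + 64 = €634.

€634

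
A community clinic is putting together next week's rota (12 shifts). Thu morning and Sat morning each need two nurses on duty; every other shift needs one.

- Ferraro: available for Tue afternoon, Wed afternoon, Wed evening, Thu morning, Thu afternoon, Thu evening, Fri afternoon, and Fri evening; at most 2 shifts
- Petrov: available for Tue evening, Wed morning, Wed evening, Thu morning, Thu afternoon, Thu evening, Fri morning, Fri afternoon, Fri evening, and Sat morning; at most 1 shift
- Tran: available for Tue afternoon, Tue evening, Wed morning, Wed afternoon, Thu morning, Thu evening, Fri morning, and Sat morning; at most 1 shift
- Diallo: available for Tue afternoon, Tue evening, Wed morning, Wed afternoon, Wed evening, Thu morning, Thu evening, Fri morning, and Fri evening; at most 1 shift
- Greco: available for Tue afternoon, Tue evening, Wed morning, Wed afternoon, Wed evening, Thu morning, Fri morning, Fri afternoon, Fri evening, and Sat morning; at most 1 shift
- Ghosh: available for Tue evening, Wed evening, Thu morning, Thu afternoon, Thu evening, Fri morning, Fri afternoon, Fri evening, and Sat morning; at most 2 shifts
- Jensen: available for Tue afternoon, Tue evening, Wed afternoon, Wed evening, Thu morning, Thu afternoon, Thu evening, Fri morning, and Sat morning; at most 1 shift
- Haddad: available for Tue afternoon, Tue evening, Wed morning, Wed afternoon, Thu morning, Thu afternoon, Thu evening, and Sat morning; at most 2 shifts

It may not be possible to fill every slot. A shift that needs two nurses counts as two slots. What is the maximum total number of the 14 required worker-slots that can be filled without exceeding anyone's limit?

11

Total capacity across all nurses is 2+1+1+1+1+2+1+2 = 11, and 14 slots are needed, so at most 11 can be filled.
An assignment achieving 11: Tue afternoon→Tran, Tue evening→Haddad, Wed morning→Petrov, Wed afternoon→Greco, Wed evening→Ghosh, Thu afternoon→Ferraro, Fri morning→Ghosh, Fri afternoon→Ferraro, Fri evening→Diallo, Sat morning→Jensen+Haddad.
Loads: Ferraro 2/2, Petrov 1/1, Tran 1/1, Diallo 1/1, Greco 1/1, Ghosh 2/2, Jensen 1/1, Haddad 2/2.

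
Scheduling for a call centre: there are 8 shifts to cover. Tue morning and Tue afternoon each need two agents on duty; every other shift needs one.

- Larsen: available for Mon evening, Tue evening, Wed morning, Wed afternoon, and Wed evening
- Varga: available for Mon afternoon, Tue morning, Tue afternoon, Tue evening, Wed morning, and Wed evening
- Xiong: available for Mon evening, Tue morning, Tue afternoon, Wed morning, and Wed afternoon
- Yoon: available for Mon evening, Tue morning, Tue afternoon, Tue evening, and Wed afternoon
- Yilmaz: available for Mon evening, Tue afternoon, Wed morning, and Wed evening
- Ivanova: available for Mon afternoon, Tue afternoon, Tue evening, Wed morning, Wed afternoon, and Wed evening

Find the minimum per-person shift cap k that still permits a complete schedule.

With 6 agents and 10 worker-slots to fill, someone must work at least ⌈10/6⌉ = 2 shifts, so k ≥ 2.
k = 2 works: Mon afternoon→Varga, Mon evening→Larsen, Tue morning→Varga+Xiong, Tue afternoon→Yoon+Ivanova, Tue evening→Larsen, Wed morning→Yilmaz, Wed afternoon→Xiong, Wed evening→Yilmaz.
Loads: Larsen 2, Varga 2, Xiong 2, Yoon 1, Yilmaz 2, Ivanova 1 — all ≤ 2.

2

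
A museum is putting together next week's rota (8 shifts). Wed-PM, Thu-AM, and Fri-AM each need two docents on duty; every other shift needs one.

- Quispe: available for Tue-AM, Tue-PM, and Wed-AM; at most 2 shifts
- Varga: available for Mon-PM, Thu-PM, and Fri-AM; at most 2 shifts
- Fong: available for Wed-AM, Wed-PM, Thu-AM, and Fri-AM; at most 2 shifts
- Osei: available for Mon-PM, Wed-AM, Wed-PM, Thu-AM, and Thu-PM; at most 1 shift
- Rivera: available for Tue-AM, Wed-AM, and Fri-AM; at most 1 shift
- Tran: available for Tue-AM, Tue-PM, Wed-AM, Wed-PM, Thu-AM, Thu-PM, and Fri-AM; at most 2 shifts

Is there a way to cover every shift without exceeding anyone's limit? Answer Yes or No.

Total capacity is 2+2+2+1+1+2 = 10 but 11 worker-slots are needed — infeasible.

No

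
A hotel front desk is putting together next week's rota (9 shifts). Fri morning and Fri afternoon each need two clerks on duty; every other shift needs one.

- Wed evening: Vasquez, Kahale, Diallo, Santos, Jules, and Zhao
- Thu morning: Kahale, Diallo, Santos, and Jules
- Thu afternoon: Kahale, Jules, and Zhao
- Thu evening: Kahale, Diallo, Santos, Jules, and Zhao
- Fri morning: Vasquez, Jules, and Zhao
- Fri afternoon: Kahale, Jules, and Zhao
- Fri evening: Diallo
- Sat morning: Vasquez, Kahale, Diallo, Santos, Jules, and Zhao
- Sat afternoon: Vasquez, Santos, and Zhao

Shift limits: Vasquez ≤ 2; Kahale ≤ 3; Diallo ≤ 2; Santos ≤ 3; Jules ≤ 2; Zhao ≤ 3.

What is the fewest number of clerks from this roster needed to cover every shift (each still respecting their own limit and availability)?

11 slots to fill and no one can take more than 3, so at least ⌈11/3⌉ = 4 clerks are needed.
No set of 4 clerks can cover every shift (each such set leaves at least one shift with no one available or exceeds a cap).
Vasquez, Kahale, Diallo, Santos, and Jules alone can cover everything: Wed evening→Santos, Thu morning→Kahale, Thu afternoon→Kahale, Thu evening→Diallo, Fri morning→Vasquez+Jules, Fri afternoon→Kahale+Jules, Fri evening→Diallo, Sat morning→Santos, Sat afternoon→Vasquez.

5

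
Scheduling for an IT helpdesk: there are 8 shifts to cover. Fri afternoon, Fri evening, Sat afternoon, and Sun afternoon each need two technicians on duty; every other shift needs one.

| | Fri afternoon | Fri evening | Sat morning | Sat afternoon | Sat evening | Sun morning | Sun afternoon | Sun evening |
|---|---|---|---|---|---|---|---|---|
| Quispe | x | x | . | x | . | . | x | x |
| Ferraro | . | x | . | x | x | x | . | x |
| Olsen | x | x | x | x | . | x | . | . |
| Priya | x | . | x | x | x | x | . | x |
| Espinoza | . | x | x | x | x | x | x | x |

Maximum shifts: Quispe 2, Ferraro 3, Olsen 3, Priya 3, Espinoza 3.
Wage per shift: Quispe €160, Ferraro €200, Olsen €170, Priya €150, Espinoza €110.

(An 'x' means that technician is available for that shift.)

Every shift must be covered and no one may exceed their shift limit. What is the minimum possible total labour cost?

Sun afternoon can only be covered by Quispe and Espinoza, so that assignment is forced.
Picking the cheapest available technician for each shift independently would cost €1550, but that ignores the shift limits.
An optimal schedule: Fri afternoon→Priya+Quispe, Fri evening→Olsen+Ferraro, Sat morning→Espinoza, Sat afternoon→Priya+Olsen, Sat evening→Espinoza, Sun morning→Olsen, Sun afternoon→Espinoza+Quispe, Sun evening→Priya.
Total: 150 + 160 + 170 + 200 + 110 + 150 + 170 + 110 + 170 + 110 + 160 + 150 = €1810.

€1810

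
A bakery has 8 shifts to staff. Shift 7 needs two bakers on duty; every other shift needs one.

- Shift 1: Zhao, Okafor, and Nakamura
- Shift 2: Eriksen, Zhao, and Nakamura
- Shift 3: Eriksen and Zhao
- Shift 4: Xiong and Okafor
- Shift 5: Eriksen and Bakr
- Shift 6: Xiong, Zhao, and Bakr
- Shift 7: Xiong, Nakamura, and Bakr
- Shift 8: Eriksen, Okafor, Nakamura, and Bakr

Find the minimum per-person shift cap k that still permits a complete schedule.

With 6 bakers and 9 worker-slots to fill, someone must work at least ⌈9/6⌉ = 2 shifts, so k ≥ 2.
k = 2 works: Shift 1→Zhao, Shift 2→Zhao, Shift 3→Eriksen, Shift 4→Xiong, Shift 5→Eriksen, Shift 6→Xiong, Shift 7→Nakamura+Bakr, Shift 8→Okafor.
Loads: Eriksen 2, Xiong 2, Zhao 2, Okafor 1, Nakamura 1, Bakr 1 — all ≤ 2.

2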